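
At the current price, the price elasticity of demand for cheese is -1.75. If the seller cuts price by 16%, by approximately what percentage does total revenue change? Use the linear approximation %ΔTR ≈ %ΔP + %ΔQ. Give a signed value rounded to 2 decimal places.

%ΔQ ≈ Ed × %ΔP = (-1.75) × (-16%) = +28.0000%
%ΔTR ≈ %ΔP + %ΔQ = (-16%) + (+28.0000%) = +12.0000%

+12.00%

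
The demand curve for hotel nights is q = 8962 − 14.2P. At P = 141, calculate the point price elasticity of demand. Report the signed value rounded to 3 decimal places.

dq/dP = −14.2. At P = 141, q = 8962 − 14.2(141) = 6959.8.
Ed = (dq/dP)·(P/q) = −14.2 × (141/6959.8) = -0.28768…

-0.288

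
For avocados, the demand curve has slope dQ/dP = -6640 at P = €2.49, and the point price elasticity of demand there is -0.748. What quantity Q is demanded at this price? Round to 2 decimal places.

Ed = (dQ/dP)·(P/Q) ⇒ Q = (dQ/dP)·P/Ed = (-6640)·2.49/(-0.748) = 22103.7433…

22103.74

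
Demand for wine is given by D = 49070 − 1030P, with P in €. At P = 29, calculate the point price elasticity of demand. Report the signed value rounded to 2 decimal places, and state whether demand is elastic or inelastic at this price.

dD/dP = −1030. At P = 29, D = 49070 − 1030(29) = 19200.
Ed = (dD/dP)·(P/D) = −1030 × (29/19200) = -1.5557…
|Ed| = 1.56 > 1, so demand is elastic.

-1.56; elastic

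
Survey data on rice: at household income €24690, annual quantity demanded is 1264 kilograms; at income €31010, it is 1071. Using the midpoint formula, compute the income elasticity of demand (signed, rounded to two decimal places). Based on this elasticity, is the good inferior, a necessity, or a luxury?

%ΔQ = (1071 − 1264)/[( 1264 + 1071)/2] = -193/1167.5 = -0.165310…
%ΔIncome = (31010 − 24690)/[( 24690 + 31010)/2] = 6320/27850 = 0.226929…
E_income = (-193/1167.5) / (6320/27850) = -0.7284…
E_income < 0 ⇒ inferior good.

-0.73; inferior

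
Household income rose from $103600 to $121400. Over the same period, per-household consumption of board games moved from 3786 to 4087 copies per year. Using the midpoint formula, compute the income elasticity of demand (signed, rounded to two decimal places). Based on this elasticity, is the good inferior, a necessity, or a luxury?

%ΔQ = (4087 − 3786)/[( 3786 + 4087)/2] = 301/3936.5 = 0.076463…
%ΔIncome = (121400 − 103600)/[( 103600 + 121400)/2] = 17800/112500 = 0.158222…
E_income = (301/3936.5) / (17800/112500) = 0.4832…
0 < E_income < 1 ⇒ normal good, necessity.

0.48; necessity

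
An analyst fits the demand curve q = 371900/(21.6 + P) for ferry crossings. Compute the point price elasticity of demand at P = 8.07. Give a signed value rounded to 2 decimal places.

dq/dP = −371900/(21.6 + P)² = -422.465. At P = 8.07, q = 12534.5.
Ed = (dq/dP)·(P/q) = (-422.465) × (8.07/12534.5) = -0.2719…

-0.27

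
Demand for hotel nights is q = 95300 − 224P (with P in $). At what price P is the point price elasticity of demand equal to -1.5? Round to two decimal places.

255.27

Ed = −224P/(95300 − 224P). Set this equal to -1.5:
224P = 1.5·(95300 − 224P) ⇒ 224P(1 + 1.5) = 1.5·95300
P = 1.5·95300 / (224·2.5) = 255.2678…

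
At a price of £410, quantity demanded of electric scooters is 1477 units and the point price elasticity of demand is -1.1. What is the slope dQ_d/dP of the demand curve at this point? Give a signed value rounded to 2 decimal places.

Ed = (dQ_d/dP)·(P/Q_d) ⇒ dQ_d/dP = Ed·Q_d/P = (-1.1)·1477/410 = -3.9626…

-3.96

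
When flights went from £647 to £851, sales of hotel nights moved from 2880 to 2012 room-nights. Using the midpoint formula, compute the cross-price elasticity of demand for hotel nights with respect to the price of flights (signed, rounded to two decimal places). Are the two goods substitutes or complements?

%ΔQ_{hotel nights} = (2012 − 2880)/avg = -868/2446 = -0.354865…
%ΔP_{flights} = (851 − 647)/avg = 204/749 = 0.272363…
E_cross = (-868/2446) / (204/749) = -1.3029…
E_cross < 0 ⇒ the goods are complements.

-1.30; complements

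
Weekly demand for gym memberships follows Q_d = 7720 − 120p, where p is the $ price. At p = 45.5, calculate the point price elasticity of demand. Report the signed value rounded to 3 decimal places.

-2.416

dQ_d/dp = −120. At p = 45.5, Q_d = 7720 − 120(45.5) = 2260.
Ed = (dQ_d/dp)·(p/Q_d) = −120 × (45.5/2260) = -2.41592…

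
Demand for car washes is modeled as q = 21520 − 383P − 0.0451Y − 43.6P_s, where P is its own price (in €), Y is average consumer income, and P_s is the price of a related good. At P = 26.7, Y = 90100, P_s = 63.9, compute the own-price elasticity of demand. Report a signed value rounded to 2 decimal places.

-2.30

At the given values, q = 21520 − 383(26.7) − 0.0451(90100) − 43.6(63.9) = 4444.35.
∂q/∂P = −383.
E = (-383) × (26.7/4444.35) = -2.3009…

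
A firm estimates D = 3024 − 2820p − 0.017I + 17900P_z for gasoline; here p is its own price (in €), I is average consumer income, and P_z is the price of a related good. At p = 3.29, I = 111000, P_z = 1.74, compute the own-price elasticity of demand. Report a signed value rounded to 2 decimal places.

At the given values, D = 3024 − 2820(3.29) − 0.017(111000) + 17900(1.74) = 23005.2.
∂D/∂p = −2820.
E = (-2820) × (3.29/23005.2) = -0.4032…

-0.40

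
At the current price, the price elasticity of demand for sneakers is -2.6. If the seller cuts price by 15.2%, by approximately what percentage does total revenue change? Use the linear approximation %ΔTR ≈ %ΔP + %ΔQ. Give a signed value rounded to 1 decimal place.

%ΔQ ≈ Ed × %ΔP = (-2.6) × (-15.2%) = +39.5200%
%ΔTR ≈ %ΔP + %ΔQ = (-15.2%) + (+39.5200%) = +24.3200%

+24.3%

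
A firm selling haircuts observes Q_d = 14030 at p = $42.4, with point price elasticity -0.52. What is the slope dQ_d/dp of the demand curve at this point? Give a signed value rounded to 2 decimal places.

Ed = (dQ_d/dp)·(p/Q_d) ⇒ dQ_d/dp = Ed·Q_d/p = (-0.52)·14030/42.4 = -172.0660…

-172.07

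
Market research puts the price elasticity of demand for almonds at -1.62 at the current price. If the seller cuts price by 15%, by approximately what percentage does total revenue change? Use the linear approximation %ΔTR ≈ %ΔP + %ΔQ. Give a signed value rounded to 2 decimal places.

%ΔQ ≈ Ed × %ΔP = (-1.62) × (-15%) = +24.3000%
%ΔTR ≈ %ΔP + %ΔQ = (-15%) + (+24.3000%) = +9.3000%

+9.30%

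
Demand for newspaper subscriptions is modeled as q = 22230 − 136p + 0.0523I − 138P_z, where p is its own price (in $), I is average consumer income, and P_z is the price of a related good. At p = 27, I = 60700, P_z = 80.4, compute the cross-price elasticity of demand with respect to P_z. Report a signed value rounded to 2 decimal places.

At the given values, q = 22230 − 136(27) + 0.0523(60700) − 138(80.4) = 10637.41.
∂q/∂P_z = -138.
E = (-138) × (80.4/10637.41) = -1.0430…

-1.04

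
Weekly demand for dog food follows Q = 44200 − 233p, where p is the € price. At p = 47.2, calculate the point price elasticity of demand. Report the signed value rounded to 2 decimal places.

-0.33

dQ/dp = −233. At p = 47.2, Q = 44200 − 233(47.2) = 33202.4.
Ed = (dQ/dp)·(p/Q) = −233 × (47.2/33202.4) = -0.3312…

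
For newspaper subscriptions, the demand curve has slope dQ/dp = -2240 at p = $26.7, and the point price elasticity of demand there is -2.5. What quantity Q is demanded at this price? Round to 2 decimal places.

23923.20

Ed = (dQ/dp)·(p/Q) ⇒ Q = (dQ/dp)·p/Ed = (-2240)·26.7/(-2.5) = 23923.2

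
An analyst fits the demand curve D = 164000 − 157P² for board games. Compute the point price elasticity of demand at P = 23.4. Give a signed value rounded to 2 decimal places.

-2.20

dD/dP = −2·157·P = -7347.6. At P = 23.4, D = 78033.08.
Ed = (dD/dP)·(P/D) = (-7347.6) × (23.4/78033.08) = -2.2033…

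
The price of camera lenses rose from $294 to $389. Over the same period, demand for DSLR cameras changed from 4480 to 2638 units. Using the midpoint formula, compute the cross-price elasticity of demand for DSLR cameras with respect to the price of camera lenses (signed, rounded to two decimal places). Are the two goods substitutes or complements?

-1.86; complements

%ΔQ_{DSLR cameras} = (2638 − 4480)/avg = -1842/3559 = -0.517561…
%ΔP_{camera lenses} = (389 − 294)/avg = 95/341.5 = 0.278184…
E_cross = (-1842/3559) / (95/341.5) = -1.8604…
E_cross < 0 ⇒ the goods are complements.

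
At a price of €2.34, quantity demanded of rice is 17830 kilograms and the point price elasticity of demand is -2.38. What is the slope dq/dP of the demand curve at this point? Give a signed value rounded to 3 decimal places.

-18134.786

Ed = (dq/dP)·(P/q) ⇒ dq/dP = Ed·q/P = (-2.38)·17830/2.34 = -18134.78632…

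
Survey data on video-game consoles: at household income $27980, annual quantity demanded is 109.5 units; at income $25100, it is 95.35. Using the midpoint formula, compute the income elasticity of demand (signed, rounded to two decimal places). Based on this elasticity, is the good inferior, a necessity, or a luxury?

%ΔQ = (95.35 − 109.5)/[( 109.5 + 95.35)/2] = -14.15/102.425 = -0.138149…
%ΔIncome = (25100 − 27980)/[( 27980 + 25100)/2] = -2880/26540 = -0.108515…
E_income = (-14.15/102.425) / (-2880/26540) = 1.2730…
E_income > 1 ⇒ normal good, luxury.

1.27; luxury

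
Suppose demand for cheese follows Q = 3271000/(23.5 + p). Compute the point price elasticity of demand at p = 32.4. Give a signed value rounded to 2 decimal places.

-0.58

dQ/dp = −3271000/(23.5 + p)² = -1046.78. At p = 32.4, Q = 58515.2.
Ed = (dQ/dp)·(p/Q) = (-1046.78) × (32.4/58515.2) = -0.5796…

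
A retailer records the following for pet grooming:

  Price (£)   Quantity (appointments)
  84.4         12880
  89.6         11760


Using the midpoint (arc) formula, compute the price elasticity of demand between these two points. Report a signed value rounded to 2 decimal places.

%ΔQ = (11760 − 12880) / [(12880 + 11760)/2] = -1120/12320 = -0.090909…
%ΔP = (89.6 − 84.4) / [(84.4 + 89.6)/2] = 5.2/87 = 0.059770…
Arc Ed = %ΔQ / %ΔP = (-1120/12320) / (5.2/87) = -1.5209…

-1.52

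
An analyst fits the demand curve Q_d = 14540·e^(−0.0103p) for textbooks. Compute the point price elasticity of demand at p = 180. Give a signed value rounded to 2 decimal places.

dQ_d/dp = −0.0103·Q_d = -23.4541. At p = 180, Q_d = 2277.1.
Ed = (dQ_d/dp)·(p/Q_d) = (-23.4541) × (180/2277.1) = -1.854

-1.85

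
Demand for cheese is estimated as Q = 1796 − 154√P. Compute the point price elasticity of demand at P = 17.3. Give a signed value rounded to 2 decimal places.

-0.28

dQ/dP = −154/(2√P) = -18.5126. At P = 17.3, Q = 1155.46.
Ed = (dQ/dP)·(P/Q) = (-18.5126) × (17.3/1155.46) = -0.2771…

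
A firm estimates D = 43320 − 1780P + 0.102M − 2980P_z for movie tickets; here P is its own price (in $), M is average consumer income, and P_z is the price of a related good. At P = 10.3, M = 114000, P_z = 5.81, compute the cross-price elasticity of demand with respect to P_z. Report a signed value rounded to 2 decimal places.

At the given values, D = 43320 − 1780(10.3) + 0.102(114000) − 2980(5.81) = 19300.2.
∂D/∂P_z = -2980.
E = (-2980) × (5.81/19300.2) = -0.8970…

-0.90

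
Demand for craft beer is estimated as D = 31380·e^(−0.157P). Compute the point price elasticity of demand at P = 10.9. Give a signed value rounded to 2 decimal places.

dD/dP = −0.157·D = -889.907. At P = 10.9, D = 5668.2.
Ed = (dD/dP)·(P/D) = (-889.907) × (10.9/5668.2) = -1.7113

-1.71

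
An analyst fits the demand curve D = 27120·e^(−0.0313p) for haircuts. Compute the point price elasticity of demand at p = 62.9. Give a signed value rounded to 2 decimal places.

-1.97

dD/dp = −0.0313·D = -118.524. At p = 62.9, D = 3786.72.
Ed = (dD/dp)·(p/D) = (-118.524) × (62.9/3786.72) = -1.9687…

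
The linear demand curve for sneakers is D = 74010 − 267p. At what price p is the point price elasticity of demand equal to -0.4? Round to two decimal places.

Ed = −267p/(74010 − 267p). Set this equal to -0.4:
267p = 0.4·(74010 − 267p) ⇒ 267p(1 + 0.4) = 0.4·74010
p = 0.4·74010 / (267·1.4) = 79.1974…

79.20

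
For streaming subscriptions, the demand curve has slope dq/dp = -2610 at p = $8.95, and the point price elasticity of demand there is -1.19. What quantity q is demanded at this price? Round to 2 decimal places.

Ed = (dq/dp)·(p/q) ⇒ q = (dq/dp)·p/Ed = (-2610)·8.95/(-1.19) = 19629.8319…

19629.83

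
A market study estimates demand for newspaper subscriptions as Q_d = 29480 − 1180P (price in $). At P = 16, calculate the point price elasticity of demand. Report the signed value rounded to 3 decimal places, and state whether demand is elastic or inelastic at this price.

dQ_d/dP = −1180. At P = 16, Q_d = 29480 − 1180(16) = 10600.
Ed = (dQ_d/dP)·(P/Q_d) = −1180 × (16/10600) = -1.78113…
|Ed| = 1.781 > 1, so demand is elastic.

-1.781; elastic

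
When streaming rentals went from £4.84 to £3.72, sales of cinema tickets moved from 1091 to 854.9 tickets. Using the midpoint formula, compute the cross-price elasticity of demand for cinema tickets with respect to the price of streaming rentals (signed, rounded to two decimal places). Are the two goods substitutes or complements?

%ΔQ_{cinema tickets} = (854.9 − 1091)/avg = -236.1/972.95 = -0.242664…
%ΔP_{streaming rentals} = (3.72 − 4.84)/avg = -1.12/4.28 = -0.261682…
E_cross = (-236.1/972.95) / (-1.12/4.28) = 0.9273…
E_cross > 0 ⇒ the goods are substitutes.

0.93; substitutes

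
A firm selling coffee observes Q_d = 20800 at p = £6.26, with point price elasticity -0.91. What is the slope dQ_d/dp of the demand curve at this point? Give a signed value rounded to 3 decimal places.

-3023.642

Ed = (dQ_d/dp)·(p/Q_d) ⇒ dQ_d/dp = Ed·Q_d/p = (-0.91)·20800/6.26 = -3023.64217…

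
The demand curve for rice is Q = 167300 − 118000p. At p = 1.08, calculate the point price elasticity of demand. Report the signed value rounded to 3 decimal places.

-3.197

dQ/dp = −118000. At p = 1.08, Q = 167300 − 118000(1.08) = 39860.
Ed = (dQ/dp)·(p/Q) = −118000 × (1.08/39860) = -3.19719…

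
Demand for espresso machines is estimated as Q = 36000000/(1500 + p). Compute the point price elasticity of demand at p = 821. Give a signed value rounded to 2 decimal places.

dQ/dp = −36000000/(1500 + p)² = -6.6827. At p = 821, Q = 15510.6.
Ed = (dQ/dp)·(p/Q) = (-6.6827) × (821/15510.6) = -0.3537…

-0.35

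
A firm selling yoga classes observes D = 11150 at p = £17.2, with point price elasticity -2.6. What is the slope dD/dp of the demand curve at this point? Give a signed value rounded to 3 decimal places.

Ed = (dD/dp)·(p/D) ⇒ dD/dp = Ed·D/p = (-2.6)·11150/17.2 = -1685.46511…

-1685.465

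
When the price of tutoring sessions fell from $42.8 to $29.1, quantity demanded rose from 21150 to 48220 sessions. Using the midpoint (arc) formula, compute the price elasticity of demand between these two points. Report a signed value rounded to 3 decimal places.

-2.048

%ΔQ = (48220 − 21150) / [(21150 + 48220)/2] = 27070/34685 = 0.780452…
%ΔP = (29.1 − 42.8) / [(42.8 + 29.1)/2] = -13.7/35.95 = -0.381084…
Arc Ed = %ΔQ / %ΔP = (27070/34685) / (-13.7/35.95) = -2.04797…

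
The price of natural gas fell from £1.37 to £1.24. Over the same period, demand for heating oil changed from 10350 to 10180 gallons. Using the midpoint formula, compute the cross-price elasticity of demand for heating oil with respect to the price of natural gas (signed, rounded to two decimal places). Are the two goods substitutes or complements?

0.17; substitutes

%ΔQ_{heating oil} = (10180 − 10350)/avg = -170/10265 = -0.016561…
%ΔP_{natural gas} = (1.24 − 1.37)/avg = -0.13/1.305 = -0.099616…
E_cross = (-170/10265) / (-0.13/1.305) = 0.1662…
E_cross > 0 ⇒ the goods are substitutes.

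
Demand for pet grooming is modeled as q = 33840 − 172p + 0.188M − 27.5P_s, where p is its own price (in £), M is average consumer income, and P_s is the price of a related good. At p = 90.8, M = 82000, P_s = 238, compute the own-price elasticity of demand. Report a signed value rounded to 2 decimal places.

At the given values, q = 33840 − 172(90.8) + 0.188(82000) − 27.5(238) = 27093.4.
∂q/∂p = −172.
E = (-172) × (90.8/27093.4) = -0.5764…

-0.58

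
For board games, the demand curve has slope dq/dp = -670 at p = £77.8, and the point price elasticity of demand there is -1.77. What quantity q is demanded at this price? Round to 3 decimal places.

Ed = (dq/dp)·(p/q) ⇒ q = (dq/dp)·p/Ed = (-670)·77.8/(-1.77) = 29449.71751…

29449.718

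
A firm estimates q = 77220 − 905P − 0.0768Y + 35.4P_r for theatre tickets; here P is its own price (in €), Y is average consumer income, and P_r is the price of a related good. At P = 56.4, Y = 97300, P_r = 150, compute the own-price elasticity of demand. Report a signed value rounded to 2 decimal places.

-2.13

At the given values, q = 77220 − 905(56.4) − 0.0768(97300) + 35.4(150) = 24015.36.
∂q/∂P = −905.
E = (-905) × (56.4/24015.36) = -2.1253…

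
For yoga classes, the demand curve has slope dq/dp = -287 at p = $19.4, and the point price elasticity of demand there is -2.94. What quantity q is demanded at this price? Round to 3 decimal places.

1893.810

Ed = (dq/dp)·(p/q) ⇒ q = (dq/dp)·p/Ed = (-287)·19.4/(-2.94) = 1893.80952…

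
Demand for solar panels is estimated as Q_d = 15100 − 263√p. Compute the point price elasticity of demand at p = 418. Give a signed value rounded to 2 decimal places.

-0.28

dQ_d/dp = −263/(2√p) = -6.43188. At p = 418, Q_d = 9722.95.
Ed = (dQ_d/dp)·(p/Q_d) = (-6.43188) × (418/9722.95) = -0.2765…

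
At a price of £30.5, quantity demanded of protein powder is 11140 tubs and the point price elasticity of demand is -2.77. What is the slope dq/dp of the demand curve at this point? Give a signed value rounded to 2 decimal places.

-1011.73

Ed = (dq/dp)·(p/q) ⇒ dq/dp = Ed·q/p = (-2.77)·11140/30.5 = -1011.7311…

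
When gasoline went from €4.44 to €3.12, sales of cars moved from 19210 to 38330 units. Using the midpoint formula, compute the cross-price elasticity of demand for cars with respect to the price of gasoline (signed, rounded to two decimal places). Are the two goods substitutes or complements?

%ΔQ_{cars} = (38330 − 19210)/avg = 19120/28770 = 0.664581…
%ΔP_{gasoline} = (3.12 − 4.44)/avg = -1.32/3.78 = -0.349206…
E_cross = (19120/28770) / (-1.32/3.78) = -1.9031…
E_cross < 0 ⇒ the goods are complements.

-1.90; complements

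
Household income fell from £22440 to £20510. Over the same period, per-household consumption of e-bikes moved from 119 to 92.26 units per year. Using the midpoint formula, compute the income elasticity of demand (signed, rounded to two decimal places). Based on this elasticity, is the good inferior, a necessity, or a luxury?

2.82; luxury

%ΔQ = (92.26 − 119)/[( 119 + 92.26)/2] = -26.74/105.63 = -0.253147…
%ΔIncome = (20510 − 22440)/[( 22440 + 20510)/2] = -1930/21475 = -0.089871…
E_income = (-26.74/105.63) / (-1930/21475) = 2.8167…
E_income > 1 ⇒ normal good, luxury.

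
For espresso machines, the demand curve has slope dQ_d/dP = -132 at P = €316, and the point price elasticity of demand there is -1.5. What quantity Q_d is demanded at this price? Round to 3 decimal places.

27808.000

Ed = (dQ_d/dP)·(P/Q_d) ⇒ Q_d = (dQ_d/dP)·P/Ed = (-132)·316/(-1.5) = 27808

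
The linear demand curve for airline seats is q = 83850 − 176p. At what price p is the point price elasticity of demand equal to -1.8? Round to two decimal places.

306.27

Ed = −176p/(83850 − 176p). Set this equal to -1.8:
176p = 1.8·(83850 − 176p) ⇒ 176p(1 + 1.8) = 1.8·83850
p = 1.8·83850 / (176·2.8) = 306.2702…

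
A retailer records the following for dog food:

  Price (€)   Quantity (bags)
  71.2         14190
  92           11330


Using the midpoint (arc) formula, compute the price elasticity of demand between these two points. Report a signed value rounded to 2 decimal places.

%ΔQ = (11330 − 14190) / [(14190 + 11330)/2] = -2860/12760 = -0.224137…
%ΔP = (92 − 71.2) / [(71.2 + 92)/2] = 20.8/81.6 = 0.254901…
Arc Ed = %ΔQ / %ΔP = (-2860/12760) / (20.8/81.6) = -0.8793…

-0.88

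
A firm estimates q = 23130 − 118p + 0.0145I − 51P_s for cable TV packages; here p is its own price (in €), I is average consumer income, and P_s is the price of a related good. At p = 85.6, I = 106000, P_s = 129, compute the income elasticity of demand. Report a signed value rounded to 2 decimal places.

At the given values, q = 23130 − 118(85.6) + 0.0145(106000) − 51(129) = 7987.2.
∂q/∂I = 0.0145.
E = (0.0145) × (106000/7987.2) = 0.1924…

0.19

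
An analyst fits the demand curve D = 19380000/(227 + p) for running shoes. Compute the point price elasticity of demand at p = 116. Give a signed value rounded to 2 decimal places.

dD/dp = −19380000/(227 + p)² = -164.727. At p = 116, D = 56501.5.
Ed = (dD/dp)·(p/D) = (-164.727) × (116/56501.5) = -0.3381…

-0.34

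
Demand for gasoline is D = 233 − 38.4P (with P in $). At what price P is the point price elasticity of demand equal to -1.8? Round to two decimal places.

3.90

Ed = −38.4P/(233 − 38.4P). Set this equal to -1.8:
38.4P = 1.8·(233 − 38.4P) ⇒ 38.4P(1 + 1.8) = 1.8·233
P = 1.8·233 / (38.4·2.8) = 3.9006…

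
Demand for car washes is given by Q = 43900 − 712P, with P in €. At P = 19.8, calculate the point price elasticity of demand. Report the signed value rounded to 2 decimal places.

-0.47

dQ/dP = −712. At P = 19.8, Q = 43900 − 712(19.8) = 29802.4.
Ed = (dQ/dP)·(P/Q) = −712 × (19.8/29802.4) = -0.4730…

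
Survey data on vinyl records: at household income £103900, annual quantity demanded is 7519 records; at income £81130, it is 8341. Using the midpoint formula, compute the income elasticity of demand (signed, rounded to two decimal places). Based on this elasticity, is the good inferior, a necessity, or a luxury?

-0.42; inferior

%ΔQ = (8341 − 7519)/[( 7519 + 8341)/2] = 822/7930 = 0.103656…
%ΔIncome = (81130 − 103900)/[( 103900 + 81130)/2] = -22770/92515 = -0.246122…
E_income = (822/7930) / (-22770/92515) = -0.4211…
E_income < 0 ⇒ inferior good.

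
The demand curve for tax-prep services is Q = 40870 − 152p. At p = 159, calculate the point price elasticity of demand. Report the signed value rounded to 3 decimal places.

dQ/dp = −152. At p = 159, Q = 40870 − 152(159) = 16702.
Ed = (dQ/dp)·(p/Q) = −152 × (159/16702) = -1.44701…

-1.447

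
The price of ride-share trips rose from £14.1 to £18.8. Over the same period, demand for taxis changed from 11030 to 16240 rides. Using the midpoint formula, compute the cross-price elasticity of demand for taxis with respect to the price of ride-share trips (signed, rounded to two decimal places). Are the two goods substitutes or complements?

%ΔQ_{taxis} = (16240 − 11030)/avg = 5210/13635 = 0.382104…
%ΔP_{ride-share trips} = (18.8 − 14.1)/avg = 4.7/16.45 = 0.285714…
E_cross = (5210/13635) / (4.7/16.45) = 1.3373…
E_cross > 0 ⇒ the goods are substitutes.

1.34; substitutes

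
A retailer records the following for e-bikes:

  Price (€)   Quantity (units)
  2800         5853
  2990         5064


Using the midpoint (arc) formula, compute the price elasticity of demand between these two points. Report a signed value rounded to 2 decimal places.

-2.20

%ΔQ = (5064 − 5853) / [(5853 + 5064)/2] = -789/5458.5 = -0.144545…
%ΔP = (2990 − 2800) / [(2800 + 2990)/2] = 190/2895 = 0.065630…
Arc Ed = %ΔQ / %ΔP = (-789/5458.5) / (190/2895) = -2.2024…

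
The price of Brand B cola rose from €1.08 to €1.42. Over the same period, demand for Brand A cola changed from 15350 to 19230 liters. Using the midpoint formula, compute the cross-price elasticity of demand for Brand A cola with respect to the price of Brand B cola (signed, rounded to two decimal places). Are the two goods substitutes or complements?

0.83; substitutes

%ΔQ_{Brand A cola} = (19230 − 15350)/avg = 3880/17290 = 0.224407…
%ΔP_{Brand B cola} = (1.42 − 1.08)/avg = 0.34/1.25 = 0.272
E_cross = (3880/17290) / (0.34/1.25) = 0.8250…
E_cross > 0 ⇒ the goods are substitutes.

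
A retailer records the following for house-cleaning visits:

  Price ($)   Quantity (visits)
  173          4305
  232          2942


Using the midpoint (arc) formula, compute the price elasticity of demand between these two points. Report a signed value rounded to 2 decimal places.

-1.29

%ΔQ = (2942 − 4305) / [(4305 + 2942)/2] = -1363/3623.5 = -0.376155…
%ΔP = (232 − 173) / [(173 + 232)/2] = 59/202.5 = 0.291358…
Arc Ed = %ΔQ / %ΔP = (-1363/3623.5) / (59/202.5) = -1.2910…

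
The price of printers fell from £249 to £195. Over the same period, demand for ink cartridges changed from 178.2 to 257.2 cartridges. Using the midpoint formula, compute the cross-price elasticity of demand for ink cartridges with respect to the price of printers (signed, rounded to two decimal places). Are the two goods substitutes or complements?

%ΔQ_{ink cartridges} = (257.2 − 178.2)/avg = 79/217.7 = 0.362884…
%ΔP_{printers} = (195 − 249)/avg = -54/222 = -0.243243…
E_cross = (79/217.7) / (-54/222) = -1.4918…
E_cross < 0 ⇒ the goods are complements.

-1.49; complements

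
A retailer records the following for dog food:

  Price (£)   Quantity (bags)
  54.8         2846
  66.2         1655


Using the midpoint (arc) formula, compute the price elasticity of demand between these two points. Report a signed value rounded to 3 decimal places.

%ΔQ = (1655 − 2846) / [(2846 + 1655)/2] = -1191/2250.5 = -0.529215…
%ΔP = (66.2 − 54.8) / [(54.8 + 66.2)/2] = 11.4/60.5 = 0.188429…
Arc Ed = %ΔQ / %ΔP = (-1191/2250.5) / (11.4/60.5) = -2.80855…

-2.809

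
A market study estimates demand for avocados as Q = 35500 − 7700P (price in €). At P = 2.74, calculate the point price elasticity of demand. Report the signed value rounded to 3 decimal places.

dQ/dP = −7700. At P = 2.74, Q = 35500 − 7700(2.74) = 14402.
Ed = (dQ/dP)·(P/Q) = −7700 × (2.74/14402) = -1.46493…

-1.465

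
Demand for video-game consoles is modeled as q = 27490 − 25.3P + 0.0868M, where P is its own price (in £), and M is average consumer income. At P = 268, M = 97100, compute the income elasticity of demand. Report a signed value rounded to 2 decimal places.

0.29

At the given values, q = 27490 − 25.3(268) + 0.0868(97100) = 29137.88.
∂q/∂M = 0.0868.
E = (0.0868) × (97100/29137.88) = 0.2892…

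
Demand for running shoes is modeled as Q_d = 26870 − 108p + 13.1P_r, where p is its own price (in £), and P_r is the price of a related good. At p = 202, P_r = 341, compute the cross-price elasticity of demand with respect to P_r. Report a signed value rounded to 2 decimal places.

At the given values, Q_d = 26870 − 108(202) + 13.1(341) = 9521.1.
∂Q_d/∂P_r = 13.1.
E = (13.1) × (341/9521.1) = 0.4691…

0.47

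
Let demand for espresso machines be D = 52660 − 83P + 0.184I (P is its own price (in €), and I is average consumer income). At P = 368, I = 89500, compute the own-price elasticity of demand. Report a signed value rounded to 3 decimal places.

At the given values, D = 52660 − 83(368) + 0.184(89500) = 38584.
∂D/∂P = −83.
E = (-83) × (368/38584) = -0.79162…

-0.792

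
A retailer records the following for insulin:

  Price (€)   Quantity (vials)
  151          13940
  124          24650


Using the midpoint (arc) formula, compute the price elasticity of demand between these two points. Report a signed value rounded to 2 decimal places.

-2.83

%ΔQ = (24650 − 13940) / [(13940 + 24650)/2] = 10710/19295 = 0.555066…
%ΔP = (124 − 151) / [(151 + 124)/2] = -27/137.5 = -0.196363…
Arc Ed = %ΔQ / %ΔP = (10710/19295) / (-27/137.5) = -2.8267…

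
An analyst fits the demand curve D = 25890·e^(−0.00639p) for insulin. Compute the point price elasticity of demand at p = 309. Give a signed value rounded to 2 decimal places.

-1.97

dD/dp = −0.00639·D = -22.9675. At p = 309, D = 3594.29.
Ed = (dD/dp)·(p/D) = (-22.9675) × (309/3594.29) = -1.9745…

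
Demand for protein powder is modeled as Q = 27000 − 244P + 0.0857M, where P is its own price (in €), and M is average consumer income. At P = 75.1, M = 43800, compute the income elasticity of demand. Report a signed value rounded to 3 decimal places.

0.302

At the given values, Q = 27000 − 244(75.1) + 0.0857(43800) = 12429.26.
∂Q/∂M = 0.0857.
E = (0.0857) × (43800/12429.26) = 0.30200…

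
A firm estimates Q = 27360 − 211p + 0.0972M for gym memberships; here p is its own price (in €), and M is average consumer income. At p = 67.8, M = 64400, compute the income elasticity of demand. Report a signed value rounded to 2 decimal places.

At the given values, Q = 27360 − 211(67.8) + 0.0972(64400) = 19313.88.
∂Q/∂M = 0.0972.
E = (0.0972) × (64400/19313.88) = 0.3241…

0.32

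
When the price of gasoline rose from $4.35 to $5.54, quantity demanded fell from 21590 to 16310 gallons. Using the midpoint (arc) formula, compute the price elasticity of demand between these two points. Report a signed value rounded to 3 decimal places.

%ΔQ = (16310 − 21590) / [(21590 + 16310)/2] = -5280/18950 = -0.278627…
%ΔP = (5.54 − 4.35) / [(4.35 + 5.54)/2] = 1.19/4.945 = 0.240647…
Arc Ed = %ΔQ / %ΔP = (-5280/18950) / (1.19/4.945) = -1.15782…

-1.158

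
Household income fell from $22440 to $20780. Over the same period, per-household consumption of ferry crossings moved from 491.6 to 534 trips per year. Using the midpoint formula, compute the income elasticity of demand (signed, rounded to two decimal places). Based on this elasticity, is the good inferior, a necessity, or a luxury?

-1.08; inferior

%ΔQ = (534 − 491.6)/[( 491.6 + 534)/2] = 42.4/512.8 = 0.082683…
%ΔIncome = (20780 − 22440)/[( 22440 + 20780)/2] = -1660/21610 = -0.076816…
E_income = (42.4/512.8) / (-1660/21610) = -1.0763…
E_income < 0 ⇒ inferior good.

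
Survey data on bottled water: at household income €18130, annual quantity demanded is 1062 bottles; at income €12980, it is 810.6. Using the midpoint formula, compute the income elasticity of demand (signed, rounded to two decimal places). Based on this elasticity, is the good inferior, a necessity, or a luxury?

%ΔQ = (810.6 − 1062)/[( 1062 + 810.6)/2] = -251.4/936.3 = -0.268503…
%ΔIncome = (12980 − 18130)/[( 18130 + 12980)/2] = -5150/15555 = -0.331083…
E_income = (-251.4/936.3) / (-5150/15555) = 0.8109…
0 < E_income < 1 ⇒ normal good, necessity.

0.81; necessity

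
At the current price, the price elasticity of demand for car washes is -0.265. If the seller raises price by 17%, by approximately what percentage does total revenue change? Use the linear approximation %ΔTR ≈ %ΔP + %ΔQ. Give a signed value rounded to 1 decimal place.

+12.5%

%ΔQ ≈ Ed × %ΔP = (-0.265) × (+17%) = -4.5050%
%ΔTR ≈ %ΔP + %ΔQ = (+17%) + (-4.5050%) = +12.4950%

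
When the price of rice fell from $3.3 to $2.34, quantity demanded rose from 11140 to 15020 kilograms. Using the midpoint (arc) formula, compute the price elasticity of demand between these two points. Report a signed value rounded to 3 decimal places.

-0.871

%ΔQ = (15020 − 11140) / [(11140 + 15020)/2] = 3880/13080 = 0.296636…
%ΔP = (2.34 − 3.3) / [(3.3 + 2.34)/2] = -0.96/2.82 = -0.340425…
Arc Ed = %ΔQ / %ΔP = (3880/13080) / (-0.96/2.82) = -0.87136…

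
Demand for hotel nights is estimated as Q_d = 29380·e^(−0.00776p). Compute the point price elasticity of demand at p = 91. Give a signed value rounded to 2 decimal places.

-0.71

dQ_d/dp = −0.00776·Q_d = -112.521. At p = 91, Q_d = 14500.1.
Ed = (dQ_d/dp)·(p/Q_d) = (-112.521) × (91/14500.1) = -0.7061…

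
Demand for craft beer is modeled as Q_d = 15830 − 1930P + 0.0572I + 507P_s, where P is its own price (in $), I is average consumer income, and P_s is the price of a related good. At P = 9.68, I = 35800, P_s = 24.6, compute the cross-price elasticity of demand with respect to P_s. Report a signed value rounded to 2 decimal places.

At the given values, Q_d = 15830 − 1930(9.68) + 0.0572(35800) + 507(24.6) = 11667.56.
∂Q_d/∂P_s = 507.
E = (507) × (24.6/11667.56) = 1.0689…

1.07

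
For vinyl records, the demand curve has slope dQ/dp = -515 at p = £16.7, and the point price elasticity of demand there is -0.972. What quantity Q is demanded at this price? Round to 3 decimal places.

8848.251

Ed = (dQ/dp)·(p/Q) ⇒ Q = (dQ/dp)·p/Ed = (-515)·16.7/(-0.972) = 8848.25102…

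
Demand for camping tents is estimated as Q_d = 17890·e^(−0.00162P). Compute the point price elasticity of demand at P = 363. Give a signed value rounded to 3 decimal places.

-0.588

dQ_d/dP = −0.00162·Q_d = -16.0966. At P = 363, Q_d = 9936.17.
Ed = (dQ_d/dP)·(P/Q_d) = (-16.0966) × (363/9936.17) = -0.58806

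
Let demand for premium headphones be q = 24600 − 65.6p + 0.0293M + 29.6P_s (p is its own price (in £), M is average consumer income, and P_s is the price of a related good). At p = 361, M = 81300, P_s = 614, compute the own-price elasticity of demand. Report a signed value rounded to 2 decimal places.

At the given values, q = 24600 − 65.6(361) + 0.0293(81300) + 29.6(614) = 21474.89.
∂q/∂p = −65.6.
E = (-65.6) × (361/21474.89) = -1.1027…

-1.10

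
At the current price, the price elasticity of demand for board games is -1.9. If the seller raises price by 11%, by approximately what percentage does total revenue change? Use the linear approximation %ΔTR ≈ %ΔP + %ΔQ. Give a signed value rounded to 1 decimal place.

%ΔQ ≈ Ed × %ΔP = (-1.9) × (+11%) = -20.9000%
%ΔTR ≈ %ΔP + %ΔQ = (+11%) + (-20.9000%) = -9.9000%

-9.9%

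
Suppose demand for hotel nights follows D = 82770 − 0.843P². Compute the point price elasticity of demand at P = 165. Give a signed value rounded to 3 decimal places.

-0.767

dD/dP = −2·0.843·P = -278.19. At P = 165, D = 59819.325.
Ed = (dD/dP)·(P/D) = (-278.19) × (165/59819.325) = -0.76733…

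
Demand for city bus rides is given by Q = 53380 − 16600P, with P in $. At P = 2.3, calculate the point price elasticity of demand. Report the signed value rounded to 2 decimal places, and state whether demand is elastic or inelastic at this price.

-2.51; elastic

dQ/dP = −16600. At P = 2.3, Q = 53380 − 16600(2.3) = 15200.
Ed = (dQ/dP)·(P/Q) = −16600 × (2.3/15200) = -2.5118…
|Ed| = 2.51 > 1, so demand is elastic.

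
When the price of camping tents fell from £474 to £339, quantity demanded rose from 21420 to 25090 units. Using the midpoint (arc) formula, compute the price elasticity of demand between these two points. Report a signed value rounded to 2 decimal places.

-0.48

%ΔQ = (25090 − 21420) / [(21420 + 25090)/2] = 3670/23255 = 0.157815…
%ΔP = (339 − 474) / [(474 + 339)/2] = -135/406.5 = -0.332103…
Arc Ed = %ΔQ / %ΔP = (3670/23255) / (-135/406.5) = -0.4752…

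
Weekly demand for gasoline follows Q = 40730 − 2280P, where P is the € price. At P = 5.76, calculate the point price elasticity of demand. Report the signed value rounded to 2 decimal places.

dQ/dP = −2280. At P = 5.76, Q = 40730 − 2280(5.76) = 27597.2.
Ed = (dQ/dP)·(P/Q) = −2280 × (5.76/27597.2) = -0.4758…

-0.48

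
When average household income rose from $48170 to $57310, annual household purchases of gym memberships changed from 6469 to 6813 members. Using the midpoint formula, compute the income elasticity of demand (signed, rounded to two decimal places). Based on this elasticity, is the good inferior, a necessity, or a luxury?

0.30; necessity

%ΔQ = (6813 − 6469)/[( 6469 + 6813)/2] = 344/6641 = 0.051799…
%ΔIncome = (57310 − 48170)/[( 48170 + 57310)/2] = 9140/52740 = 0.173302…
E_income = (344/6641) / (9140/52740) = 0.2988…
0 < E_income < 1 ⇒ normal good, necessity.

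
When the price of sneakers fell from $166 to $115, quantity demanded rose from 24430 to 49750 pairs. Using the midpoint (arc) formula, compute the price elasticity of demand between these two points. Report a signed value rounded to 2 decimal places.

-1.88

%ΔQ = (49750 − 24430) / [(24430 + 49750)/2] = 25320/37090 = 0.682663…
%ΔP = (115 − 166) / [(166 + 115)/2] = -51/140.5 = -0.362989…
Arc Ed = %ΔQ / %ΔP = (25320/37090) / (-51/140.5) = -1.8806…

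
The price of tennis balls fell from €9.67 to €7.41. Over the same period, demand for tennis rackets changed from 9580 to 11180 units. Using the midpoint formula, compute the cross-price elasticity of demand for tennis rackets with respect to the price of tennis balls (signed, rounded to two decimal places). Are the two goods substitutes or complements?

%ΔQ_{tennis rackets} = (11180 − 9580)/avg = 1600/10380 = 0.154142…
%ΔP_{tennis balls} = (7.41 − 9.67)/avg = -2.26/8.54 = -0.264637…
E_cross = (1600/10380) / (-2.26/8.54) = -0.5824…
E_cross < 0 ⇒ the goods are complements.

-0.58; complements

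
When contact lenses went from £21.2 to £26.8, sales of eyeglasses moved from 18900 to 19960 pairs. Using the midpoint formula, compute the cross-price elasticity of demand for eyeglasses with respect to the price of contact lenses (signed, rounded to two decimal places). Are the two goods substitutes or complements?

%ΔQ_{eyeglasses} = (19960 − 18900)/avg = 1060/19430 = 0.054554…
%ΔP_{contact lenses} = (26.8 − 21.2)/avg = 5.6/24 = 0.233333…
E_cross = (1060/19430) / (5.6/24) = 0.2338…
E_cross > 0 ⇒ the goods are substitutes.

0.23; substitutes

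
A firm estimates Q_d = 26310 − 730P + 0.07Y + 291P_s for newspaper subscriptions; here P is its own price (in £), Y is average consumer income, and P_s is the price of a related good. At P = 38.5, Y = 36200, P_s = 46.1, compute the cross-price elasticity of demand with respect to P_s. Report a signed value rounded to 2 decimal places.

At the given values, Q_d = 26310 − 730(38.5) + 0.07(36200) + 291(46.1) = 14154.1.
∂Q_d/∂P_s = 291.
E = (291) × (46.1/14154.1) = 0.9477…

0.95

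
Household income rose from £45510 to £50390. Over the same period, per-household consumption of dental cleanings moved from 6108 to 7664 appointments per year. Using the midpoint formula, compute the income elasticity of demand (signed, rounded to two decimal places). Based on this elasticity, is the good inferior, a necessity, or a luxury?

2.22; luxury

%ΔQ = (7664 − 6108)/[( 6108 + 7664)/2] = 1556/6886 = 0.225965…
%ΔIncome = (50390 − 45510)/[( 45510 + 50390)/2] = 4880/47950 = 0.101772…
E_income = (1556/6886) / (4880/47950) = 2.2202…
E_income > 1 ⇒ normal good, luxury.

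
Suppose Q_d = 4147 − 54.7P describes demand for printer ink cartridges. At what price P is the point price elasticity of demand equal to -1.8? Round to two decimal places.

Ed = −54.7P/(4147 − 54.7P). Set this equal to -1.8:
54.7P = 1.8·(4147 − 54.7P) ⇒ 54.7P(1 + 1.8) = 1.8·4147
P = 1.8·4147 / (54.7·2.8) = 48.7372…

48.74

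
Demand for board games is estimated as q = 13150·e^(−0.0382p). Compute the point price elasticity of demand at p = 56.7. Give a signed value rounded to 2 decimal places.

-2.17

dq/dp = −0.0382·q = -57.5882. At p = 56.7, q = 1507.54.
Ed = (dq/dp)·(p/q) = (-57.5882) × (56.7/1507.54) = -2.1659…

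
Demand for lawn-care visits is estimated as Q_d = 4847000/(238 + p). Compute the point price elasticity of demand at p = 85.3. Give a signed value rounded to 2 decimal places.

dQ_d/dp = −4847000/(238 + p)² = -46.3726. At p = 85.3, Q_d = 14992.3.
Ed = (dQ_d/dp)·(p/Q_d) = (-46.3726) × (85.3/14992.3) = -0.2638…

-0.26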